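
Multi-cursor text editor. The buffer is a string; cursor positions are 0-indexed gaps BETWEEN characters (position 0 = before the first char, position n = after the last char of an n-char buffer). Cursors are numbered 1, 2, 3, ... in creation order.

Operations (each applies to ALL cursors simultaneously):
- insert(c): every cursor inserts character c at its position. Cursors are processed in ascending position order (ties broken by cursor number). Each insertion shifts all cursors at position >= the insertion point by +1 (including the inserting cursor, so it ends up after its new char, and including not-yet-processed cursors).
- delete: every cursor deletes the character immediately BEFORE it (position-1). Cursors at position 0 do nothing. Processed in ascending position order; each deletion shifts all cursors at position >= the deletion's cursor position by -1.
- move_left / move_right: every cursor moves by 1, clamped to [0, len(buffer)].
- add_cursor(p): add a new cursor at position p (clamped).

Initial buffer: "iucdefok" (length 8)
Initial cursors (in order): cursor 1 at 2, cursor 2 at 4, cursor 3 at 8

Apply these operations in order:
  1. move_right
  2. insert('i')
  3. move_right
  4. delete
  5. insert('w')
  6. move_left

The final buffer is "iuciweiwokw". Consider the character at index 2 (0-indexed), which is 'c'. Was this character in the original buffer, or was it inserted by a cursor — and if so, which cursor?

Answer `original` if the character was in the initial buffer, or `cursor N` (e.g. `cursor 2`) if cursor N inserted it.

Answer: original

Derivation:
After op 1 (move_right): buffer="iucdefok" (len 8), cursors c1@3 c2@5 c3@8, authorship ........
After op 2 (insert('i')): buffer="iucideifoki" (len 11), cursors c1@4 c2@7 c3@11, authorship ...1..2...3
After op 3 (move_right): buffer="iucideifoki" (len 11), cursors c1@5 c2@8 c3@11, authorship ...1..2...3
After op 4 (delete): buffer="iucieiok" (len 8), cursors c1@4 c2@6 c3@8, authorship ...1.2..
After op 5 (insert('w')): buffer="iuciweiwokw" (len 11), cursors c1@5 c2@8 c3@11, authorship ...11.22..3
After op 6 (move_left): buffer="iuciweiwokw" (len 11), cursors c1@4 c2@7 c3@10, authorship ...11.22..3
Authorship (.=original, N=cursor N): . . . 1 1 . 2 2 . . 3
Index 2: author = original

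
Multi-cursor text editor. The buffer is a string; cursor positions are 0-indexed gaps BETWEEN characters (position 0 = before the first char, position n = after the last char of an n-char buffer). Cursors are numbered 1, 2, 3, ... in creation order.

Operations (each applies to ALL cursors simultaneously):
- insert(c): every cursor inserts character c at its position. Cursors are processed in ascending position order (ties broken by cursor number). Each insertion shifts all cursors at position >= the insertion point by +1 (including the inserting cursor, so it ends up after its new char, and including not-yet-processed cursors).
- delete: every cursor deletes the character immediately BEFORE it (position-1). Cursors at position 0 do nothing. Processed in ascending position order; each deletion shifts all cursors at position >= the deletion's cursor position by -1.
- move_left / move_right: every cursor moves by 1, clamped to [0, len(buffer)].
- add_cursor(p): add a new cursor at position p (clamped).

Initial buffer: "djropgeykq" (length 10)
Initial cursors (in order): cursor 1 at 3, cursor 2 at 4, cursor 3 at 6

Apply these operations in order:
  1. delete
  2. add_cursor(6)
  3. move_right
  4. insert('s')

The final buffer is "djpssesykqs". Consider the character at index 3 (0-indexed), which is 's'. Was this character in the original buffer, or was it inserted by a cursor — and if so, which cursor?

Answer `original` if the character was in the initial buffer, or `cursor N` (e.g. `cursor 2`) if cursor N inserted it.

After op 1 (delete): buffer="djpeykq" (len 7), cursors c1@2 c2@2 c3@3, authorship .......
After op 2 (add_cursor(6)): buffer="djpeykq" (len 7), cursors c1@2 c2@2 c3@3 c4@6, authorship .......
After op 3 (move_right): buffer="djpeykq" (len 7), cursors c1@3 c2@3 c3@4 c4@7, authorship .......
After op 4 (insert('s')): buffer="djpssesykqs" (len 11), cursors c1@5 c2@5 c3@7 c4@11, authorship ...12.3...4
Authorship (.=original, N=cursor N): . . . 1 2 . 3 . . . 4
Index 3: author = 1

Answer: cursor 1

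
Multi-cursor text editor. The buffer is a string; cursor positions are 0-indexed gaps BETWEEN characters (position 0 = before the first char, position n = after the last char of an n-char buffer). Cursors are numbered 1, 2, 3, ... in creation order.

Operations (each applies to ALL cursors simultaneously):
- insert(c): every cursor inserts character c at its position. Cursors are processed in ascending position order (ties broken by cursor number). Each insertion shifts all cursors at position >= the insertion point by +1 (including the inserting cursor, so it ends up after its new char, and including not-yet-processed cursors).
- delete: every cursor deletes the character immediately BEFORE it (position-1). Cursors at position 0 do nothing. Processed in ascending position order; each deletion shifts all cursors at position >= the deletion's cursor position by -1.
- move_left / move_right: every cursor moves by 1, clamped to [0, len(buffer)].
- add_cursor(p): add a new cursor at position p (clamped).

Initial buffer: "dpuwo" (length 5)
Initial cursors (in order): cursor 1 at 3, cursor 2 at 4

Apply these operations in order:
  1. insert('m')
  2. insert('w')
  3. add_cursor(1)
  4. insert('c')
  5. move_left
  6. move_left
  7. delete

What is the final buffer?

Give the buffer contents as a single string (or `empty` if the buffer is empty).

After op 1 (insert('m')): buffer="dpumwmo" (len 7), cursors c1@4 c2@6, authorship ...1.2.
After op 2 (insert('w')): buffer="dpumwwmwo" (len 9), cursors c1@5 c2@8, authorship ...11.22.
After op 3 (add_cursor(1)): buffer="dpumwwmwo" (len 9), cursors c3@1 c1@5 c2@8, authorship ...11.22.
After op 4 (insert('c')): buffer="dcpumwcwmwco" (len 12), cursors c3@2 c1@7 c2@11, authorship .3..111.222.
After op 5 (move_left): buffer="dcpumwcwmwco" (len 12), cursors c3@1 c1@6 c2@10, authorship .3..111.222.
After op 6 (move_left): buffer="dcpumwcwmwco" (len 12), cursors c3@0 c1@5 c2@9, authorship .3..111.222.
After op 7 (delete): buffer="dcpuwcwwco" (len 10), cursors c3@0 c1@4 c2@7, authorship .3..11.22.

Answer: dcpuwcwwco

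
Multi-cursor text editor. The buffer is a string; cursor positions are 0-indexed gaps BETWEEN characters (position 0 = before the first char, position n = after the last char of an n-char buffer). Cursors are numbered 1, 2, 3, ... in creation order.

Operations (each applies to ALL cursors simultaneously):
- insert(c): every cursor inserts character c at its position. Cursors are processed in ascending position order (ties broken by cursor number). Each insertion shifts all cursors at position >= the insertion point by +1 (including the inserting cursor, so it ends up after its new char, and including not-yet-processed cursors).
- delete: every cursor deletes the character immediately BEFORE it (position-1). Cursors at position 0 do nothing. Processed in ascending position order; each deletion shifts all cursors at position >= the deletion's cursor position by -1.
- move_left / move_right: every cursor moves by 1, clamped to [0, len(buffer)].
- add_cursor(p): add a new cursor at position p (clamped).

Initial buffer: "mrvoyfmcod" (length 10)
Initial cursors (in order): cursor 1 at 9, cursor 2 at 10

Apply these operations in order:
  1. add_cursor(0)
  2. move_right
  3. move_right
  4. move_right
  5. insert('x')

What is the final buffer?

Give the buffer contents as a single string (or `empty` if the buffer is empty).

After op 1 (add_cursor(0)): buffer="mrvoyfmcod" (len 10), cursors c3@0 c1@9 c2@10, authorship ..........
After op 2 (move_right): buffer="mrvoyfmcod" (len 10), cursors c3@1 c1@10 c2@10, authorship ..........
After op 3 (move_right): buffer="mrvoyfmcod" (len 10), cursors c3@2 c1@10 c2@10, authorship ..........
After op 4 (move_right): buffer="mrvoyfmcod" (len 10), cursors c3@3 c1@10 c2@10, authorship ..........
After op 5 (insert('x')): buffer="mrvxoyfmcodxx" (len 13), cursors c3@4 c1@13 c2@13, authorship ...3.......12

Answer: mrvxoyfmcodxx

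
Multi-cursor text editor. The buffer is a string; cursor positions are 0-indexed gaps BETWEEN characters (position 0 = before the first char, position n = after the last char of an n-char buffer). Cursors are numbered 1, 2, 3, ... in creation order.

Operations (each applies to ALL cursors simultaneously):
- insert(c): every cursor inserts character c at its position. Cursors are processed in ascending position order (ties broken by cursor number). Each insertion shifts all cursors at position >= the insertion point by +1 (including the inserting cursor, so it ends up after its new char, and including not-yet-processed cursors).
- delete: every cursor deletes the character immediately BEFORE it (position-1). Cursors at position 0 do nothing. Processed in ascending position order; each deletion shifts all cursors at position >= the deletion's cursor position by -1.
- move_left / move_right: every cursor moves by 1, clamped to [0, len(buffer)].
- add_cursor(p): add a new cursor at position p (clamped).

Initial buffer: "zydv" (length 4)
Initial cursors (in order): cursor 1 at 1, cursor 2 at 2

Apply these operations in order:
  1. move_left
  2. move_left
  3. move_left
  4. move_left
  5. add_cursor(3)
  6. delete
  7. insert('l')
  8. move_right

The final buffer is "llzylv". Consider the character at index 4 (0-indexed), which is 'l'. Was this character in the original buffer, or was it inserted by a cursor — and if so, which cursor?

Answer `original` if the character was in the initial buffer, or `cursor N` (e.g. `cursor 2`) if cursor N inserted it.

After op 1 (move_left): buffer="zydv" (len 4), cursors c1@0 c2@1, authorship ....
After op 2 (move_left): buffer="zydv" (len 4), cursors c1@0 c2@0, authorship ....
After op 3 (move_left): buffer="zydv" (len 4), cursors c1@0 c2@0, authorship ....
After op 4 (move_left): buffer="zydv" (len 4), cursors c1@0 c2@0, authorship ....
After op 5 (add_cursor(3)): buffer="zydv" (len 4), cursors c1@0 c2@0 c3@3, authorship ....
After op 6 (delete): buffer="zyv" (len 3), cursors c1@0 c2@0 c3@2, authorship ...
After op 7 (insert('l')): buffer="llzylv" (len 6), cursors c1@2 c2@2 c3@5, authorship 12..3.
After op 8 (move_right): buffer="llzylv" (len 6), cursors c1@3 c2@3 c3@6, authorship 12..3.
Authorship (.=original, N=cursor N): 1 2 . . 3 .
Index 4: author = 3

Answer: cursor 3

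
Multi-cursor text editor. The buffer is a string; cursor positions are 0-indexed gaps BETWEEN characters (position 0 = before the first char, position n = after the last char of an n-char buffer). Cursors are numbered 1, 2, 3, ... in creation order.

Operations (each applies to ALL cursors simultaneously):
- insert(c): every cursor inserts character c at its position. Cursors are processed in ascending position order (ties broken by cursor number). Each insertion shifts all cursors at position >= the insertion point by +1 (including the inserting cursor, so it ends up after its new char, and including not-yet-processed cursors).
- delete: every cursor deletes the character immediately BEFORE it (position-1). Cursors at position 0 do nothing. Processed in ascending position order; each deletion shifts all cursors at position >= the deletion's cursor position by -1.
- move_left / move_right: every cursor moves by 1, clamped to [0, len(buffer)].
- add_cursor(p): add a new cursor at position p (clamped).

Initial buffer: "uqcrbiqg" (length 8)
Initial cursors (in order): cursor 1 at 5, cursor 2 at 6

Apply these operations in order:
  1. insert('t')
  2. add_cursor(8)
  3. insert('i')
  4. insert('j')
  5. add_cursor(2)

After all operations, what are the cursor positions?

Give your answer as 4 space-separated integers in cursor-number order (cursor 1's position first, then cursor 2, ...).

Answer: 8 14 14 2

Derivation:
After op 1 (insert('t')): buffer="uqcrbtitqg" (len 10), cursors c1@6 c2@8, authorship .....1.2..
After op 2 (add_cursor(8)): buffer="uqcrbtitqg" (len 10), cursors c1@6 c2@8 c3@8, authorship .....1.2..
After op 3 (insert('i')): buffer="uqcrbtiitiiqg" (len 13), cursors c1@7 c2@11 c3@11, authorship .....11.223..
After op 4 (insert('j')): buffer="uqcrbtijitiijjqg" (len 16), cursors c1@8 c2@14 c3@14, authorship .....111.22323..
After op 5 (add_cursor(2)): buffer="uqcrbtijitiijjqg" (len 16), cursors c4@2 c1@8 c2@14 c3@14, authorship .....111.22323..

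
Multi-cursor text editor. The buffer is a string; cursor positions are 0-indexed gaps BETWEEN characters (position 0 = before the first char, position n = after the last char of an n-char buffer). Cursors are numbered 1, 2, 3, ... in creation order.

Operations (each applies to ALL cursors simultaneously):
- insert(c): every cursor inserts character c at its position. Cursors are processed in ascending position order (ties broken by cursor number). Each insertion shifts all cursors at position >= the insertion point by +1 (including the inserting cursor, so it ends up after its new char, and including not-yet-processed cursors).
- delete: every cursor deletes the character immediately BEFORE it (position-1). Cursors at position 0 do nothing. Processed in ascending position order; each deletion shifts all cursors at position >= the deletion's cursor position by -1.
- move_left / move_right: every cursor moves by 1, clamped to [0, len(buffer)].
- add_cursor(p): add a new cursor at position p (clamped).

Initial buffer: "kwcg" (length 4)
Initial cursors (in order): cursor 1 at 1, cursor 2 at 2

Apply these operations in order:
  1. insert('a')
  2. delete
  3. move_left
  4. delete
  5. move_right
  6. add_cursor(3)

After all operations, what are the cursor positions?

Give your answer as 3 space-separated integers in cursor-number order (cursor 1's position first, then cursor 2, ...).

Answer: 1 1 3

Derivation:
After op 1 (insert('a')): buffer="kawacg" (len 6), cursors c1@2 c2@4, authorship .1.2..
After op 2 (delete): buffer="kwcg" (len 4), cursors c1@1 c2@2, authorship ....
After op 3 (move_left): buffer="kwcg" (len 4), cursors c1@0 c2@1, authorship ....
After op 4 (delete): buffer="wcg" (len 3), cursors c1@0 c2@0, authorship ...
After op 5 (move_right): buffer="wcg" (len 3), cursors c1@1 c2@1, authorship ...
After op 6 (add_cursor(3)): buffer="wcg" (len 3), cursors c1@1 c2@1 c3@3, authorship ...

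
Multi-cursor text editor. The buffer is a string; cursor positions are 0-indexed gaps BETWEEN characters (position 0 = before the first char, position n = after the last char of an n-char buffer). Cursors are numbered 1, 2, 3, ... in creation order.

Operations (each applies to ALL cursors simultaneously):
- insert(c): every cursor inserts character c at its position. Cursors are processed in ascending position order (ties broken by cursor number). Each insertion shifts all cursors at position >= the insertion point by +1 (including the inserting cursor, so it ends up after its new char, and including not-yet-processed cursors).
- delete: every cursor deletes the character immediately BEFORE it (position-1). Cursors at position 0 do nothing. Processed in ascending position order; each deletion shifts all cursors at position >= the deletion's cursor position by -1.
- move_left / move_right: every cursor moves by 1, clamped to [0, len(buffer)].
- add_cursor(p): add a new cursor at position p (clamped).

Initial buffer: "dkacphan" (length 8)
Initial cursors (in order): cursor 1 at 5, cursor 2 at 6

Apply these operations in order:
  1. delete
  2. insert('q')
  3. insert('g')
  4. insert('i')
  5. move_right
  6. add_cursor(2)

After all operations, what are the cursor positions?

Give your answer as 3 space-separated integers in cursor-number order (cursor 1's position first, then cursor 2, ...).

Answer: 11 11 2

Derivation:
After op 1 (delete): buffer="dkacan" (len 6), cursors c1@4 c2@4, authorship ......
After op 2 (insert('q')): buffer="dkacqqan" (len 8), cursors c1@6 c2@6, authorship ....12..
After op 3 (insert('g')): buffer="dkacqqggan" (len 10), cursors c1@8 c2@8, authorship ....1212..
After op 4 (insert('i')): buffer="dkacqqggiian" (len 12), cursors c1@10 c2@10, authorship ....121212..
After op 5 (move_right): buffer="dkacqqggiian" (len 12), cursors c1@11 c2@11, authorship ....121212..
After op 6 (add_cursor(2)): buffer="dkacqqggiian" (len 12), cursors c3@2 c1@11 c2@11, authorship ....121212..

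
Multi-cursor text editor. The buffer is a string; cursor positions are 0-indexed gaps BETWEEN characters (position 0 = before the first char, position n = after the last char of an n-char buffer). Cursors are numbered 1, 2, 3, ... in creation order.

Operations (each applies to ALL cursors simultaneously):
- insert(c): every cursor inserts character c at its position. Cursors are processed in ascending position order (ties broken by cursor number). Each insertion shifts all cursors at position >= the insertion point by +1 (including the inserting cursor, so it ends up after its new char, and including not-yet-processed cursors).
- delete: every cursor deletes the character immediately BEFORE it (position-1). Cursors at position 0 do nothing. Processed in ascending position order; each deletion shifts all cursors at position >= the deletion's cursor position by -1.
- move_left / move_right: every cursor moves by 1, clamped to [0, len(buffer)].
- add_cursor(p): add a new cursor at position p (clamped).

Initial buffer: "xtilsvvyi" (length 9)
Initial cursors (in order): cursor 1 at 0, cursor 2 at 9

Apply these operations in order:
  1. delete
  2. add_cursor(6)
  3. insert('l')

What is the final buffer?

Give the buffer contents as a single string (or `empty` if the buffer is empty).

After op 1 (delete): buffer="xtilsvvy" (len 8), cursors c1@0 c2@8, authorship ........
After op 2 (add_cursor(6)): buffer="xtilsvvy" (len 8), cursors c1@0 c3@6 c2@8, authorship ........
After op 3 (insert('l')): buffer="lxtilsvlvyl" (len 11), cursors c1@1 c3@8 c2@11, authorship 1......3..2

Answer: lxtilsvlvyl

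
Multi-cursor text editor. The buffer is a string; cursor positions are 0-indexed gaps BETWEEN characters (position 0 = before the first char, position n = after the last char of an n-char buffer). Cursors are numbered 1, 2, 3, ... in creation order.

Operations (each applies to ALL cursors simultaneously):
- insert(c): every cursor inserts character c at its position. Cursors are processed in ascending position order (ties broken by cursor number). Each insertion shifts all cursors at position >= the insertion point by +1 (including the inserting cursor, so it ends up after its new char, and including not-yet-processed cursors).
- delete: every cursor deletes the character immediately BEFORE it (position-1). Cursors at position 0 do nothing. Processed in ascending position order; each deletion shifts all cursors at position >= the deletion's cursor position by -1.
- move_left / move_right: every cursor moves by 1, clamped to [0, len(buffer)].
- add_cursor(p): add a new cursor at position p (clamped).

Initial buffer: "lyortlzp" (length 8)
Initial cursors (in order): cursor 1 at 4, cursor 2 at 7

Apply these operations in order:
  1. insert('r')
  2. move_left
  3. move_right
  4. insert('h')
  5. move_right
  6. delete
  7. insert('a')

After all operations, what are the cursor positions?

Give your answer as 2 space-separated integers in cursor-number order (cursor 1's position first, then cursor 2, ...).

After op 1 (insert('r')): buffer="lyorrtlzrp" (len 10), cursors c1@5 c2@9, authorship ....1...2.
After op 2 (move_left): buffer="lyorrtlzrp" (len 10), cursors c1@4 c2@8, authorship ....1...2.
After op 3 (move_right): buffer="lyorrtlzrp" (len 10), cursors c1@5 c2@9, authorship ....1...2.
After op 4 (insert('h')): buffer="lyorrhtlzrhp" (len 12), cursors c1@6 c2@11, authorship ....11...22.
After op 5 (move_right): buffer="lyorrhtlzrhp" (len 12), cursors c1@7 c2@12, authorship ....11...22.
After op 6 (delete): buffer="lyorrhlzrh" (len 10), cursors c1@6 c2@10, authorship ....11..22
After op 7 (insert('a')): buffer="lyorrhalzrha" (len 12), cursors c1@7 c2@12, authorship ....111..222

Answer: 7 12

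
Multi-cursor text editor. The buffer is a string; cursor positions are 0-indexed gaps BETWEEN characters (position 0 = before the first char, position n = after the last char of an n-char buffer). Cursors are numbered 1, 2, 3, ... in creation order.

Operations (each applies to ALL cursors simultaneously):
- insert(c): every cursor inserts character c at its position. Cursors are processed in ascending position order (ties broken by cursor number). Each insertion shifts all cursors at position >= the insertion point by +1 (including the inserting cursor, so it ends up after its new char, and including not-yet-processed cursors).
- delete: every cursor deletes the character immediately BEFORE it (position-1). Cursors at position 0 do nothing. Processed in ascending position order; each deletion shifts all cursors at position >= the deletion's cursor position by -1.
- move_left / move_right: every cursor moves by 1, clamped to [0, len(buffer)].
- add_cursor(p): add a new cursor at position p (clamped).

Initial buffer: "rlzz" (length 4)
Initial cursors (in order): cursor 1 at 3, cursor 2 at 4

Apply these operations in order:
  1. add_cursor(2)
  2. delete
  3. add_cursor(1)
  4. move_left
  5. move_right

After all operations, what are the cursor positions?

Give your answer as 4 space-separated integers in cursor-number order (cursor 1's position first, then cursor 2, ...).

After op 1 (add_cursor(2)): buffer="rlzz" (len 4), cursors c3@2 c1@3 c2@4, authorship ....
After op 2 (delete): buffer="r" (len 1), cursors c1@1 c2@1 c3@1, authorship .
After op 3 (add_cursor(1)): buffer="r" (len 1), cursors c1@1 c2@1 c3@1 c4@1, authorship .
After op 4 (move_left): buffer="r" (len 1), cursors c1@0 c2@0 c3@0 c4@0, authorship .
After op 5 (move_right): buffer="r" (len 1), cursors c1@1 c2@1 c3@1 c4@1, authorship .

Answer: 1 1 1 1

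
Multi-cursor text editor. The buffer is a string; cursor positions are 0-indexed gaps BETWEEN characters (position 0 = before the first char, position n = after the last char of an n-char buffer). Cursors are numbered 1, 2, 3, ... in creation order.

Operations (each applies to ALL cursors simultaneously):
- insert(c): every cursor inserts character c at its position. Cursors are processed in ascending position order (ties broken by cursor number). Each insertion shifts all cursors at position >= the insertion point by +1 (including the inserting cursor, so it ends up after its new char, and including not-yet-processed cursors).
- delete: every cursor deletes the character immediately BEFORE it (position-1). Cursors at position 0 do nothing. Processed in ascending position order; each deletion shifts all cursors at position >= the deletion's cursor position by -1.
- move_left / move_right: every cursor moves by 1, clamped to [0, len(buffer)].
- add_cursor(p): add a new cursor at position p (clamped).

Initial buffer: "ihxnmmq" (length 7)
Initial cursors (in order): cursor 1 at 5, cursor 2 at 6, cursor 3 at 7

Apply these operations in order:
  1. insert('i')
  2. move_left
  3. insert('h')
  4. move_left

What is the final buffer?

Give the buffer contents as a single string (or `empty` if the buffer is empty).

Answer: ihxnmhimhiqhi

Derivation:
After op 1 (insert('i')): buffer="ihxnmimiqi" (len 10), cursors c1@6 c2@8 c3@10, authorship .....1.2.3
After op 2 (move_left): buffer="ihxnmimiqi" (len 10), cursors c1@5 c2@7 c3@9, authorship .....1.2.3
After op 3 (insert('h')): buffer="ihxnmhimhiqhi" (len 13), cursors c1@6 c2@9 c3@12, authorship .....11.22.33
After op 4 (move_left): buffer="ihxnmhimhiqhi" (len 13), cursors c1@5 c2@8 c3@11, authorship .....11.22.33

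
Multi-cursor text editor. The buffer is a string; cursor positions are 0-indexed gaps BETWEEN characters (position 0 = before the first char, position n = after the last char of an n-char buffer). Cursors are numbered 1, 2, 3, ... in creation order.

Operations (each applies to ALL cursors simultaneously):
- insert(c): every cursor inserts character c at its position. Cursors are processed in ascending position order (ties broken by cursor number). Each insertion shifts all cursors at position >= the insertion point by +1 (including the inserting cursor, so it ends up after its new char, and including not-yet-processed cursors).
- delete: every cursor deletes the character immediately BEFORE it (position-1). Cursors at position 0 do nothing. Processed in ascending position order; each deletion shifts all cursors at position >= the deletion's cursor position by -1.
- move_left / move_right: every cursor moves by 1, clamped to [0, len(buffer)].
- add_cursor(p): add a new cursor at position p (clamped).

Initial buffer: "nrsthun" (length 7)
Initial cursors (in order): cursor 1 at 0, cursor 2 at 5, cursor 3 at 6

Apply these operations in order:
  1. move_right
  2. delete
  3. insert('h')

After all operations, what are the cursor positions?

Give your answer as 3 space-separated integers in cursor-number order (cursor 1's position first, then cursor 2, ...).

After op 1 (move_right): buffer="nrsthun" (len 7), cursors c1@1 c2@6 c3@7, authorship .......
After op 2 (delete): buffer="rsth" (len 4), cursors c1@0 c2@4 c3@4, authorship ....
After op 3 (insert('h')): buffer="hrsthhh" (len 7), cursors c1@1 c2@7 c3@7, authorship 1....23

Answer: 1 7 7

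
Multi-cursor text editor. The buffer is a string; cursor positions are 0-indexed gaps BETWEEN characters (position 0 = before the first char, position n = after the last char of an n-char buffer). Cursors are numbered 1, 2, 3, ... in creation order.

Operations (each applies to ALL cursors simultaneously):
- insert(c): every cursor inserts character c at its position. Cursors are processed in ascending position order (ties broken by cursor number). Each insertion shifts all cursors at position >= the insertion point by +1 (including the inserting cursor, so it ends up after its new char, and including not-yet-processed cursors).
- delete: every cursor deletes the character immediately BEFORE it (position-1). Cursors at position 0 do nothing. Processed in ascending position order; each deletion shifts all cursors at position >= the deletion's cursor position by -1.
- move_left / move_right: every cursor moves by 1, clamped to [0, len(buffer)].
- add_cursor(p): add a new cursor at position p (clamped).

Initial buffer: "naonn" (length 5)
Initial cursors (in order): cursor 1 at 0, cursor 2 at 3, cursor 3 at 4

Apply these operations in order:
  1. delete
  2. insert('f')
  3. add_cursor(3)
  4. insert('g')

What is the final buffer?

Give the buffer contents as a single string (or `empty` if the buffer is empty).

Answer: fgnagffggn

Derivation:
After op 1 (delete): buffer="nan" (len 3), cursors c1@0 c2@2 c3@2, authorship ...
After op 2 (insert('f')): buffer="fnaffn" (len 6), cursors c1@1 c2@5 c3@5, authorship 1..23.
After op 3 (add_cursor(3)): buffer="fnaffn" (len 6), cursors c1@1 c4@3 c2@5 c3@5, authorship 1..23.
After op 4 (insert('g')): buffer="fgnagffggn" (len 10), cursors c1@2 c4@5 c2@9 c3@9, authorship 11..42323.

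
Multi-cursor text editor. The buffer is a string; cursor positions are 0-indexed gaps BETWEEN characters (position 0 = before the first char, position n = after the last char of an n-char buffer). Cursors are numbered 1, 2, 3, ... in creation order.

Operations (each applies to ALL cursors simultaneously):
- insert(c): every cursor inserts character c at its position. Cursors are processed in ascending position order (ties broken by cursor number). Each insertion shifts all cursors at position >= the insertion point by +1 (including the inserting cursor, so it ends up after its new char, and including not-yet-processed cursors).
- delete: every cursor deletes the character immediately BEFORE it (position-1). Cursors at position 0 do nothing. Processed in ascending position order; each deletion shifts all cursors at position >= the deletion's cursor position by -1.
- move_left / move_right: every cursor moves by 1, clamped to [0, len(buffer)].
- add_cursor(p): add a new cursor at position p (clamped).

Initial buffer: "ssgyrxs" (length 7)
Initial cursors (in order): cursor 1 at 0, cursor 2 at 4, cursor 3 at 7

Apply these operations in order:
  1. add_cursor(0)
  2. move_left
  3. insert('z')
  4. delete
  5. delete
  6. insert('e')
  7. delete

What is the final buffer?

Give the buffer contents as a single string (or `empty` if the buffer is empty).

After op 1 (add_cursor(0)): buffer="ssgyrxs" (len 7), cursors c1@0 c4@0 c2@4 c3@7, authorship .......
After op 2 (move_left): buffer="ssgyrxs" (len 7), cursors c1@0 c4@0 c2@3 c3@6, authorship .......
After op 3 (insert('z')): buffer="zzssgzyrxzs" (len 11), cursors c1@2 c4@2 c2@6 c3@10, authorship 14...2...3.
After op 4 (delete): buffer="ssgyrxs" (len 7), cursors c1@0 c4@0 c2@3 c3@6, authorship .......
After op 5 (delete): buffer="ssyrs" (len 5), cursors c1@0 c4@0 c2@2 c3@4, authorship .....
After op 6 (insert('e')): buffer="eesseyres" (len 9), cursors c1@2 c4@2 c2@5 c3@8, authorship 14..2..3.
After op 7 (delete): buffer="ssyrs" (len 5), cursors c1@0 c4@0 c2@2 c3@4, authorship .....

Answer: ssyrs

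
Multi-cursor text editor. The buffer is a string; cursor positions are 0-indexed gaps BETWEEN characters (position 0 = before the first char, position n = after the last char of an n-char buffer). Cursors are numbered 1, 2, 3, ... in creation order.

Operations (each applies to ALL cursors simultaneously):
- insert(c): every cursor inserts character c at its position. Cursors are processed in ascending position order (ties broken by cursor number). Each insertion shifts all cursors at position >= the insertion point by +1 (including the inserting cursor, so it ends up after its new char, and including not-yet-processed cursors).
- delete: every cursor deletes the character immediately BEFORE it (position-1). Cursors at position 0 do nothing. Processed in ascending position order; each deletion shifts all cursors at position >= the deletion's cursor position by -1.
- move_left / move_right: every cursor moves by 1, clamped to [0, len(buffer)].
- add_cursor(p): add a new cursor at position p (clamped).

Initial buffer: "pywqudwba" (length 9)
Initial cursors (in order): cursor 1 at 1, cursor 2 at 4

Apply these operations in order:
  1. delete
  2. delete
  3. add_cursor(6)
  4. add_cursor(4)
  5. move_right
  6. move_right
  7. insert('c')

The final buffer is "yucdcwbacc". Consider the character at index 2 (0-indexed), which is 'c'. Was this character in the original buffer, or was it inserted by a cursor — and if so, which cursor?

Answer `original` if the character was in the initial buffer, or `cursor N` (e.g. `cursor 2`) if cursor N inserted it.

After op 1 (delete): buffer="ywudwba" (len 7), cursors c1@0 c2@2, authorship .......
After op 2 (delete): buffer="yudwba" (len 6), cursors c1@0 c2@1, authorship ......
After op 3 (add_cursor(6)): buffer="yudwba" (len 6), cursors c1@0 c2@1 c3@6, authorship ......
After op 4 (add_cursor(4)): buffer="yudwba" (len 6), cursors c1@0 c2@1 c4@4 c3@6, authorship ......
After op 5 (move_right): buffer="yudwba" (len 6), cursors c1@1 c2@2 c4@5 c3@6, authorship ......
After op 6 (move_right): buffer="yudwba" (len 6), cursors c1@2 c2@3 c3@6 c4@6, authorship ......
After op 7 (insert('c')): buffer="yucdcwbacc" (len 10), cursors c1@3 c2@5 c3@10 c4@10, authorship ..1.2...34
Authorship (.=original, N=cursor N): . . 1 . 2 . . . 3 4
Index 2: author = 1

Answer: cursor 1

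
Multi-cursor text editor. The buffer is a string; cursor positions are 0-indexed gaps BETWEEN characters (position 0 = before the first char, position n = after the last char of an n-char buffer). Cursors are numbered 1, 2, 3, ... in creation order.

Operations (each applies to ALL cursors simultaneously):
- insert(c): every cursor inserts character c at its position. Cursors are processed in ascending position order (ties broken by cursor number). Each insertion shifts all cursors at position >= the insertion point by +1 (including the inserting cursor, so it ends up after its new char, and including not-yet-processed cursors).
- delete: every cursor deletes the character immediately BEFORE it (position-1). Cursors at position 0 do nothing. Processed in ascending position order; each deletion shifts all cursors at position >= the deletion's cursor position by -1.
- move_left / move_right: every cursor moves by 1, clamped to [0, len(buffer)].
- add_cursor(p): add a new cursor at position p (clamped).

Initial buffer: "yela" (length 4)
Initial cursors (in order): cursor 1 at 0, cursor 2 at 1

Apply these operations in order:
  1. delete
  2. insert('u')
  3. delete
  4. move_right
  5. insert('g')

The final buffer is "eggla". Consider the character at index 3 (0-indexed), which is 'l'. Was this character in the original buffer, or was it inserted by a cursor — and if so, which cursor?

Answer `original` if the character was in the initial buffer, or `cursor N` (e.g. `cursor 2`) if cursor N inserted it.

After op 1 (delete): buffer="ela" (len 3), cursors c1@0 c2@0, authorship ...
After op 2 (insert('u')): buffer="uuela" (len 5), cursors c1@2 c2@2, authorship 12...
After op 3 (delete): buffer="ela" (len 3), cursors c1@0 c2@0, authorship ...
After op 4 (move_right): buffer="ela" (len 3), cursors c1@1 c2@1, authorship ...
After op 5 (insert('g')): buffer="eggla" (len 5), cursors c1@3 c2@3, authorship .12..
Authorship (.=original, N=cursor N): . 1 2 . .
Index 3: author = original

Answer: original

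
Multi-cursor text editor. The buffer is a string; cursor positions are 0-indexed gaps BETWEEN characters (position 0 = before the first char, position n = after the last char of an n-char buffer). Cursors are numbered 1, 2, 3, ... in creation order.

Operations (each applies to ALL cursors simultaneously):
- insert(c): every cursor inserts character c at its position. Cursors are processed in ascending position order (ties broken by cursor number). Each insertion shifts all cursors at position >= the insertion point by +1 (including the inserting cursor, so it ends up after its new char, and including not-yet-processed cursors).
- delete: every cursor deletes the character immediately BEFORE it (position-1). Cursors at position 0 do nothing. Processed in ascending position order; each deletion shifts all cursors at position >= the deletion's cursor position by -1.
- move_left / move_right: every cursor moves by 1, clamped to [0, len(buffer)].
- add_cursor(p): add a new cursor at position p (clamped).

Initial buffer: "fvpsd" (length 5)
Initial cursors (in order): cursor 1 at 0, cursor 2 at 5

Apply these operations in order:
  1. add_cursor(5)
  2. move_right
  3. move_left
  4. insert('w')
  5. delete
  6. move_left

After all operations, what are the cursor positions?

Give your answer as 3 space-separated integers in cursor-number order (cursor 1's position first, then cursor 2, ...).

After op 1 (add_cursor(5)): buffer="fvpsd" (len 5), cursors c1@0 c2@5 c3@5, authorship .....
After op 2 (move_right): buffer="fvpsd" (len 5), cursors c1@1 c2@5 c3@5, authorship .....
After op 3 (move_left): buffer="fvpsd" (len 5), cursors c1@0 c2@4 c3@4, authorship .....
After op 4 (insert('w')): buffer="wfvpswwd" (len 8), cursors c1@1 c2@7 c3@7, authorship 1....23.
After op 5 (delete): buffer="fvpsd" (len 5), cursors c1@0 c2@4 c3@4, authorship .....
After op 6 (move_left): buffer="fvpsd" (len 5), cursors c1@0 c2@3 c3@3, authorship .....

Answer: 0 3 3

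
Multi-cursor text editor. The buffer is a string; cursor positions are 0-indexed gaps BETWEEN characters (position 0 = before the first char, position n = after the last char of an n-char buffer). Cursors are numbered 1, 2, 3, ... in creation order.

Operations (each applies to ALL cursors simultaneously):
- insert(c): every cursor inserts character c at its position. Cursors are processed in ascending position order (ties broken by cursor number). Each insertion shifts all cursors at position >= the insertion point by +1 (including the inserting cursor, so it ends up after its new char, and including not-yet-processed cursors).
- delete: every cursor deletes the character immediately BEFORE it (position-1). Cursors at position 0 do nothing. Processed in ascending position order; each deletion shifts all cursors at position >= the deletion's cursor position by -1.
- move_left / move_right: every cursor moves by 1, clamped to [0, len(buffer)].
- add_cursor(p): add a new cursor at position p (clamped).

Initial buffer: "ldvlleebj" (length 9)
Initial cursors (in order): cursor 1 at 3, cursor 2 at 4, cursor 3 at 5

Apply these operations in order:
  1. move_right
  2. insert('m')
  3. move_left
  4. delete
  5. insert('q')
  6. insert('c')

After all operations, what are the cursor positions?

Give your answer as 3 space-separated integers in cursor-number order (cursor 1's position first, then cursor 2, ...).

After op 1 (move_right): buffer="ldvlleebj" (len 9), cursors c1@4 c2@5 c3@6, authorship .........
After op 2 (insert('m')): buffer="ldvlmlmemebj" (len 12), cursors c1@5 c2@7 c3@9, authorship ....1.2.3...
After op 3 (move_left): buffer="ldvlmlmemebj" (len 12), cursors c1@4 c2@6 c3@8, authorship ....1.2.3...
After op 4 (delete): buffer="ldvmmmebj" (len 9), cursors c1@3 c2@4 c3@5, authorship ...123...
After op 5 (insert('q')): buffer="ldvqmqmqmebj" (len 12), cursors c1@4 c2@6 c3@8, authorship ...112233...
After op 6 (insert('c')): buffer="ldvqcmqcmqcmebj" (len 15), cursors c1@5 c2@8 c3@11, authorship ...111222333...

Answer: 5 8 11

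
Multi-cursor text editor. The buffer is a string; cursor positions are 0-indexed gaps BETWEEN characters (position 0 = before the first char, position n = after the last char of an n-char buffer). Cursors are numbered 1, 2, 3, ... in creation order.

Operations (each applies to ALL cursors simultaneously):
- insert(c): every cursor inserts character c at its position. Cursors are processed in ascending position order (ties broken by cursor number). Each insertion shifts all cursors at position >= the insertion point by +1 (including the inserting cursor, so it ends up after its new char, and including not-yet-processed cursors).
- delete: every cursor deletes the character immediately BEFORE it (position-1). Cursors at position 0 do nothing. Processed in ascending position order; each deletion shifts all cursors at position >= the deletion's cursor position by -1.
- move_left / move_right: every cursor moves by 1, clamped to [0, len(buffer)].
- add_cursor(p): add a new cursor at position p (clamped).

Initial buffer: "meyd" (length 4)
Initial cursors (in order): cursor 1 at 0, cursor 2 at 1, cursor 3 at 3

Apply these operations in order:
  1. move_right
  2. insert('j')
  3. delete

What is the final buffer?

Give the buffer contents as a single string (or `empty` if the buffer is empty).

After op 1 (move_right): buffer="meyd" (len 4), cursors c1@1 c2@2 c3@4, authorship ....
After op 2 (insert('j')): buffer="mjejydj" (len 7), cursors c1@2 c2@4 c3@7, authorship .1.2..3
After op 3 (delete): buffer="meyd" (len 4), cursors c1@1 c2@2 c3@4, authorship ....

Answer: meyd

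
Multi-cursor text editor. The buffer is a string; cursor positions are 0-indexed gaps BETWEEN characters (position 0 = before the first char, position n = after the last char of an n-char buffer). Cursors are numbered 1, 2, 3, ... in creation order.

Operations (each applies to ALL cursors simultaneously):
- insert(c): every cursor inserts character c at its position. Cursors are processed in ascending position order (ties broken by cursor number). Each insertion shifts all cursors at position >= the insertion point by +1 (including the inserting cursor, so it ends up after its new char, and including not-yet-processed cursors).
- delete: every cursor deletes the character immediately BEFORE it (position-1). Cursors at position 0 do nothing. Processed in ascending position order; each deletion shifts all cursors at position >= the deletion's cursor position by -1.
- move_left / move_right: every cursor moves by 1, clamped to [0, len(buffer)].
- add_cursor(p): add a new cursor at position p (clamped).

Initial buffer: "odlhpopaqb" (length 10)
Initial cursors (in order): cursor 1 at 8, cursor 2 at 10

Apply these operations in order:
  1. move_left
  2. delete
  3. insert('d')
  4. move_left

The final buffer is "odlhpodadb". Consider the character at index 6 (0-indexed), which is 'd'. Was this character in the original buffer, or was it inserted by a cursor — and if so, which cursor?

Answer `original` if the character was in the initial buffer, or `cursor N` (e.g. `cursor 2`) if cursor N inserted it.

After op 1 (move_left): buffer="odlhpopaqb" (len 10), cursors c1@7 c2@9, authorship ..........
After op 2 (delete): buffer="odlhpoab" (len 8), cursors c1@6 c2@7, authorship ........
After op 3 (insert('d')): buffer="odlhpodadb" (len 10), cursors c1@7 c2@9, authorship ......1.2.
After op 4 (move_left): buffer="odlhpodadb" (len 10), cursors c1@6 c2@8, authorship ......1.2.
Authorship (.=original, N=cursor N): . . . . . . 1 . 2 .
Index 6: author = 1

Answer: cursor 1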